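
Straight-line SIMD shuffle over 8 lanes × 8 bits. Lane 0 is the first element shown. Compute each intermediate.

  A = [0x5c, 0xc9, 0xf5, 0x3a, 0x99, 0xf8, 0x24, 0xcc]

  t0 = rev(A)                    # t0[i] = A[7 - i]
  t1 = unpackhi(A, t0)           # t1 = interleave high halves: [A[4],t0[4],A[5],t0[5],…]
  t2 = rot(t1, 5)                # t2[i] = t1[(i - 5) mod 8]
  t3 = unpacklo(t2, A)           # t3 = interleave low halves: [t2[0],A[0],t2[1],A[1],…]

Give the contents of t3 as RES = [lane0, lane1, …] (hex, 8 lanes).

RES = [ 0xf5  0x5c  0x24  0xc9  0xc9  0xf5  0xcc  0x3a ]

  t0: cc 24 f8 99 3a f5 c9 5c
  t1: 99 3a f8 f5 24 c9 cc 5c
  t2: f5 24 c9 cc 5c 99 3a f8
  t3: f5 5c 24 c9 c9 f5 cc 3a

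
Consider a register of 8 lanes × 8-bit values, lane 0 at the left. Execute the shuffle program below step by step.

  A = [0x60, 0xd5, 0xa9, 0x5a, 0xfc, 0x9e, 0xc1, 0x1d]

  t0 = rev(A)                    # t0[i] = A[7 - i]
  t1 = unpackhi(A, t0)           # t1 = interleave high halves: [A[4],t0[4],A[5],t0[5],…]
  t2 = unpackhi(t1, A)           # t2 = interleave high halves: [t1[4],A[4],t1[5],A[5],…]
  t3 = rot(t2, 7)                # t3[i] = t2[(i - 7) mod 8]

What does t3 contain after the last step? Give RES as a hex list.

RES = [0xfc, 0xd5, 0x9e, 0x1d, 0xc1, 0x60, 0x1d, 0xc1]

t0 = [0x1d, 0xc1, 0x9e, 0xfc, 0x5a, 0xa9, 0xd5, 0x60]
t1 = [0xfc, 0x5a, 0x9e, 0xa9, 0xc1, 0xd5, 0x1d, 0x60]
t2 = [0xc1, 0xfc, 0xd5, 0x9e, 0x1d, 0xc1, 0x60, 0x1d]
t3 = [0xfc, 0xd5, 0x9e, 0x1d, 0xc1, 0x60, 0x1d, 0xc1]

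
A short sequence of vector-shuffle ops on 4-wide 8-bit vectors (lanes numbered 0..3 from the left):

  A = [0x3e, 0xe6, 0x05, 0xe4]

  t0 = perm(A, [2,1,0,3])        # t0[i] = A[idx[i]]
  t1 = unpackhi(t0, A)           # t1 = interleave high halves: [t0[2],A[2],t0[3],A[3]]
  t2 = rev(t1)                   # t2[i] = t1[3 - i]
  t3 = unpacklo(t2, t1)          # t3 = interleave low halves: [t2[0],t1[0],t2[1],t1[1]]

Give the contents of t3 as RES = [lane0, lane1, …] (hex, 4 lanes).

RES = [ 0xe4  0x3e  0xe4  0x05 ]

→ t0 |05|e6|3e|e4|
→ t1 |3e|05|e4|e4|
→ t2 |e4|e4|05|3e|
→ t3 |e4|3e|e4|05|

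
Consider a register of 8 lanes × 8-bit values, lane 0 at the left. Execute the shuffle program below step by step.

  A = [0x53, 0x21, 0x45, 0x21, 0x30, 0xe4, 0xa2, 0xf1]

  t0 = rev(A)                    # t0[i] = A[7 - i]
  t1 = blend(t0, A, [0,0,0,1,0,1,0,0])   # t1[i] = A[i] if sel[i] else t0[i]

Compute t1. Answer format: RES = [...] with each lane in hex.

t0 = [0xf1, 0xa2, 0xe4, 0x30, 0x21, 0x45, 0x21, 0x53]
t1 = [0xf1, 0xa2, 0xe4, 0x21, 0x21, 0xe4, 0x21, 0x53]

RES = [0xf1, 0xa2, 0xe4, 0x21, 0x21, 0xe4, 0x21, 0x53]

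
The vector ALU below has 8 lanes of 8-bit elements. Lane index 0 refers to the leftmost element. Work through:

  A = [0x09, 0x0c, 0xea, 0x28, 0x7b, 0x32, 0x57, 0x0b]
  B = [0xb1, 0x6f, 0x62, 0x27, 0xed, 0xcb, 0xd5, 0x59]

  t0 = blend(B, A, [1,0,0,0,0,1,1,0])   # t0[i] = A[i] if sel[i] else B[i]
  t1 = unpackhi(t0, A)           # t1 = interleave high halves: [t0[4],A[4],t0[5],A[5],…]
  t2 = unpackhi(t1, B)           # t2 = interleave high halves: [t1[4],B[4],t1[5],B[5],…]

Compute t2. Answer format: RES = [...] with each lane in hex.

RES = [0x57, 0xed, 0x57, 0xcb, 0x59, 0xd5, 0x0b, 0x59]

t0 = [0x09, 0x6f, 0x62, 0x27, 0xed, 0x32, 0x57, 0x59]
t1 = [0xed, 0x7b, 0x32, 0x32, 0x57, 0x57, 0x59, 0x0b]
t2 = [0x57, 0xed, 0x57, 0xcb, 0x59, 0xd5, 0x0b, 0x59]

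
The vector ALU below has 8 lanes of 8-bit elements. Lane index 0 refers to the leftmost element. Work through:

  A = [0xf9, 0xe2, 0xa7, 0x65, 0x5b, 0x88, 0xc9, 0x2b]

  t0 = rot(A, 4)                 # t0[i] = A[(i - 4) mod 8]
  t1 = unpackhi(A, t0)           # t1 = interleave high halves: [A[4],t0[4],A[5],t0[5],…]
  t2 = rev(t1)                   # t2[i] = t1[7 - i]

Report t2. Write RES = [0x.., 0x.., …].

t0 = [0x5b, 0x88, 0xc9, 0x2b, 0xf9, 0xe2, 0xa7, 0x65]
t1 = [0x5b, 0xf9, 0x88, 0xe2, 0xc9, 0xa7, 0x2b, 0x65]
t2 = [0x65, 0x2b, 0xa7, 0xc9, 0xe2, 0x88, 0xf9, 0x5b]

RES = [0x65, 0x2b, 0xa7, 0xc9, 0xe2, 0x88, 0xf9, 0x5b]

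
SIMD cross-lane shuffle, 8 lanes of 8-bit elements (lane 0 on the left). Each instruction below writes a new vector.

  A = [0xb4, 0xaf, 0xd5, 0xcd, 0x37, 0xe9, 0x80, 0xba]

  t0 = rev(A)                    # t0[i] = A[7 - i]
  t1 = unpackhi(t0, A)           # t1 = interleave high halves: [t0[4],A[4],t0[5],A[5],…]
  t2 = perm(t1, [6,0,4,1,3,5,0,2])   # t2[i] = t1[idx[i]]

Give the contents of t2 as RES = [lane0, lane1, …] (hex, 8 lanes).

→ t0 |ba|80|e9|37|cd|d5|af|b4|
→ t1 |cd|37|d5|e9|af|80|b4|ba|
→ t2 |b4|cd|af|37|e9|80|cd|d5|

RES = [ 0xb4  0xcd  0xaf  0x37  0xe9  0x80  0xcd  0xd5 ]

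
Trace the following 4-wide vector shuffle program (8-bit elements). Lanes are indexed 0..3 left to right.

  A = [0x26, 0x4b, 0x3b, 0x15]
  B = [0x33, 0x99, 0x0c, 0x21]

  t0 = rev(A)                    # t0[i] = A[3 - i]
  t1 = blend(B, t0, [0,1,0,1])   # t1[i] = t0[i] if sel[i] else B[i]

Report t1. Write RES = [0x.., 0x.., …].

  t0: 15 3b 4b 26
  t1: 33 3b 0c 26

RES = [ 0x33  0x3b  0x0c  0x26 ]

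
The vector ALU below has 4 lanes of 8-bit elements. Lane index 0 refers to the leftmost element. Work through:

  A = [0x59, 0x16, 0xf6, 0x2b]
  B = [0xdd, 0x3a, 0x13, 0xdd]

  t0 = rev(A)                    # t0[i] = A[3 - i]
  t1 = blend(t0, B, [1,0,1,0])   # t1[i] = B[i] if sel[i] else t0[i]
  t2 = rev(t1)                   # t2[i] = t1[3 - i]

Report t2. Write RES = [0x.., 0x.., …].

t0 = [0x2b, 0xf6, 0x16, 0x59]
t1 = [0xdd, 0xf6, 0x13, 0x59]
t2 = [0x59, 0x13, 0xf6, 0xdd]

RES = [ 0x59  0x13  0xf6  0xdd ]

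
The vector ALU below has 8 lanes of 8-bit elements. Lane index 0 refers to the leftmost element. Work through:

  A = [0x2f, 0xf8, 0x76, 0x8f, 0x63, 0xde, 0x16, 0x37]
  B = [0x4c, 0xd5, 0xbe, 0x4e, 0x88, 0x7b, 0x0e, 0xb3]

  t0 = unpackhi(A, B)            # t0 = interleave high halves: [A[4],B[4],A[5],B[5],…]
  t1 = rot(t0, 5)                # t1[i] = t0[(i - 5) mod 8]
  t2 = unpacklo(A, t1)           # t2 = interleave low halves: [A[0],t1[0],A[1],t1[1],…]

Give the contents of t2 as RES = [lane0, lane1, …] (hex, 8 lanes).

  t0: 63 88 de 7b 16 0e 37 b3
  t1: 7b 16 0e 37 b3 63 88 de
  t2: 2f 7b f8 16 76 0e 8f 37

RES = [ 0x2f  0x7b  0xf8  0x16  0x76  0x0e  0x8f  0x37 ]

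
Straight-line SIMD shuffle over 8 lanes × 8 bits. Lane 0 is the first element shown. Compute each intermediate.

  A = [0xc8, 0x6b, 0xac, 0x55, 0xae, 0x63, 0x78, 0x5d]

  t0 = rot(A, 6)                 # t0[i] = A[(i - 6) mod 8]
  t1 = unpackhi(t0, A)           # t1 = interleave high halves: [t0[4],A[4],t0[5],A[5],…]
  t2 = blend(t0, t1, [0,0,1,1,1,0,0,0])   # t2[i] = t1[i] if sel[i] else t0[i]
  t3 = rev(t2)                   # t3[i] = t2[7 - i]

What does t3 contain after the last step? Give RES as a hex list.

  t0: ac 55 ae 63 78 5d c8 6b
  t1: 78 ae 5d 63 c8 78 6b 5d
  t2: ac 55 5d 63 c8 5d c8 6b
  t3: 6b c8 5d c8 63 5d 55 ac

RES = [0x6b, 0xc8, 0x5d, 0xc8, 0x63, 0x5d, 0x55, 0xac]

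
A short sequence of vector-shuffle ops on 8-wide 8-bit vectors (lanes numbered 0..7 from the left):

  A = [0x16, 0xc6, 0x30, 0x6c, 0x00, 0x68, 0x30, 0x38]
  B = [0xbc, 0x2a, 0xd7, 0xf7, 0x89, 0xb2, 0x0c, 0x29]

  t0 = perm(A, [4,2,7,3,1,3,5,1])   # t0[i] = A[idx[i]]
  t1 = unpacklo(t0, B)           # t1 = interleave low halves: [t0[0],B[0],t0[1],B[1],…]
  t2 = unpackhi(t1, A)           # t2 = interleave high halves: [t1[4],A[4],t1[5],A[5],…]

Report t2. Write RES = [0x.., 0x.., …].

  t0: 00 30 38 6c c6 6c 68 c6
  t1: 00 bc 30 2a 38 d7 6c f7
  t2: 38 00 d7 68 6c 30 f7 38

RES = [0x38, 0x00, 0xd7, 0x68, 0x6c, 0x30, 0xf7, 0x38]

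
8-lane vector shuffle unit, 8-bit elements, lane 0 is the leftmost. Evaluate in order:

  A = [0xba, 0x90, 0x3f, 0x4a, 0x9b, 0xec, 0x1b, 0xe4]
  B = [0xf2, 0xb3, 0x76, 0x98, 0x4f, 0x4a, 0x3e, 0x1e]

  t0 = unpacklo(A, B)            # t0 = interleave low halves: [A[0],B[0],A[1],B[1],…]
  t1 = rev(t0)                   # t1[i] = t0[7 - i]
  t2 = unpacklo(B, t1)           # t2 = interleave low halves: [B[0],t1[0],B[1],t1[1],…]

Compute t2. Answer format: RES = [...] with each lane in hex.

  t0: ba f2 90 b3 3f 76 4a 98
  t1: 98 4a 76 3f b3 90 f2 ba
  t2: f2 98 b3 4a 76 76 98 3f

RES = [0xf2, 0x98, 0xb3, 0x4a, 0x76, 0x76, 0x98, 0x3f]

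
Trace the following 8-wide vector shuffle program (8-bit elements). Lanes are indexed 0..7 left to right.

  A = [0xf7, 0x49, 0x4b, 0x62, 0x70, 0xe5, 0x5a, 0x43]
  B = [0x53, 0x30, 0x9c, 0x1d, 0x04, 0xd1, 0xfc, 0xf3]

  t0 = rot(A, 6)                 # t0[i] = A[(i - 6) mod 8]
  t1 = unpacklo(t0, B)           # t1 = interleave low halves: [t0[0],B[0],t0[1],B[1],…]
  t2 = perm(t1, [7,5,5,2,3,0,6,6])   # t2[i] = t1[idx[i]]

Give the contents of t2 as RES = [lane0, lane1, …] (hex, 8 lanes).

RES = [ 0x1d  0x9c  0x9c  0x62  0x30  0x4b  0xe5  0xe5 ]

t0 = [0x4b, 0x62, 0x70, 0xe5, 0x5a, 0x43, 0xf7, 0x49]
t1 = [0x4b, 0x53, 0x62, 0x30, 0x70, 0x9c, 0xe5, 0x1d]
t2 = [0x1d, 0x9c, 0x9c, 0x62, 0x30, 0x4b, 0xe5, 0xe5]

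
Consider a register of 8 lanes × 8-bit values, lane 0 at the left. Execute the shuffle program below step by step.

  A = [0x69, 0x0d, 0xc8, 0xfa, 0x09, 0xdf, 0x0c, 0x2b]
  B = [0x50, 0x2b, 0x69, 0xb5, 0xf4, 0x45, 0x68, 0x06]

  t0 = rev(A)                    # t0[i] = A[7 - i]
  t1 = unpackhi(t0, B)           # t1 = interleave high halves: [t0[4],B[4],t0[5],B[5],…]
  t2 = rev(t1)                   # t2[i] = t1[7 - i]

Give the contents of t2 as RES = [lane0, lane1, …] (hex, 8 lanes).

RES = [ 0x06  0x69  0x68  0x0d  0x45  0xc8  0xf4  0xfa ]

  t0: 2b 0c df 09 fa c8 0d 69
  t1: fa f4 c8 45 0d 68 69 06
  t2: 06 69 68 0d 45 c8 f4 fa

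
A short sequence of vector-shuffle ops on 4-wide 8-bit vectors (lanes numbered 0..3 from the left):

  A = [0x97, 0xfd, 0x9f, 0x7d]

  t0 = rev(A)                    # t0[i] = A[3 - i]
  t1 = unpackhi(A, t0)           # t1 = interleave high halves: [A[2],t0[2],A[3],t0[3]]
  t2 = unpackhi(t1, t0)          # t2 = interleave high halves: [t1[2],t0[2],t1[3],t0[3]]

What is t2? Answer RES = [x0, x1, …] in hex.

  t0: 7d 9f fd 97
  t1: 9f fd 7d 97
  t2: 7d fd 97 97

RES = [0x7d, 0xfd, 0x97, 0x97]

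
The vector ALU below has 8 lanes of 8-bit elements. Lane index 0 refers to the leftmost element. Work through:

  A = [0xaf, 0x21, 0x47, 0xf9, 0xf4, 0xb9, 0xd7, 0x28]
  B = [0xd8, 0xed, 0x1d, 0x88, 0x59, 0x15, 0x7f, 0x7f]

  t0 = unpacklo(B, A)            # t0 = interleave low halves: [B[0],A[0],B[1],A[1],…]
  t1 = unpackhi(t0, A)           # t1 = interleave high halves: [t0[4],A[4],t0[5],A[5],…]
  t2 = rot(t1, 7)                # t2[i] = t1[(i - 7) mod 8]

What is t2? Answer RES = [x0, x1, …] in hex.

RES = [0xf4, 0x47, 0xb9, 0x88, 0xd7, 0xf9, 0x28, 0x1d]

→ t0 |d8|af|ed|21|1d|47|88|f9|
→ t1 |1d|f4|47|b9|88|d7|f9|28|
→ t2 |f4|47|b9|88|d7|f9|28|1d|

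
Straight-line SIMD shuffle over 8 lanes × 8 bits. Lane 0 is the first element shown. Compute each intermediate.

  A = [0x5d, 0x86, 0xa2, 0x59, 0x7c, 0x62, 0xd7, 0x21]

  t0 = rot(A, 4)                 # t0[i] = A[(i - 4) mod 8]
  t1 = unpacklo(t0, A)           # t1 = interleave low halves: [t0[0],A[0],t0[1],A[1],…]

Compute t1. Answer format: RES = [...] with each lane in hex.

  t0: 7c 62 d7 21 5d 86 a2 59
  t1: 7c 5d 62 86 d7 a2 21 59

RES = [0x7c, 0x5d, 0x62, 0x86, 0xd7, 0xa2, 0x21, 0x59]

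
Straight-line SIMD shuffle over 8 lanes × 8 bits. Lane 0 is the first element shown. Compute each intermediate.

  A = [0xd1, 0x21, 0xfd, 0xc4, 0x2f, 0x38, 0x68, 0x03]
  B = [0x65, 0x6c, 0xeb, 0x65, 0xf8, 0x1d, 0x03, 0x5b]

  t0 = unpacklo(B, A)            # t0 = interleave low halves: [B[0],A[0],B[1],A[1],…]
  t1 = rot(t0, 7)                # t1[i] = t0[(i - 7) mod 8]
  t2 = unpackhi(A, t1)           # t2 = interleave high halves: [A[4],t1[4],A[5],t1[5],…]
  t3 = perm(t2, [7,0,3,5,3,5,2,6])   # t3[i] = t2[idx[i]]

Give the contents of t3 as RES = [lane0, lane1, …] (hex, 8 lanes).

  t0: 65 d1 6c 21 eb fd 65 c4
  t1: d1 6c 21 eb fd 65 c4 65
  t2: 2f fd 38 65 68 c4 03 65
  t3: 65 2f 65 c4 65 c4 38 03

RES = [ 0x65  0x2f  0x65  0xc4  0x65  0xc4  0x38  0x03 ]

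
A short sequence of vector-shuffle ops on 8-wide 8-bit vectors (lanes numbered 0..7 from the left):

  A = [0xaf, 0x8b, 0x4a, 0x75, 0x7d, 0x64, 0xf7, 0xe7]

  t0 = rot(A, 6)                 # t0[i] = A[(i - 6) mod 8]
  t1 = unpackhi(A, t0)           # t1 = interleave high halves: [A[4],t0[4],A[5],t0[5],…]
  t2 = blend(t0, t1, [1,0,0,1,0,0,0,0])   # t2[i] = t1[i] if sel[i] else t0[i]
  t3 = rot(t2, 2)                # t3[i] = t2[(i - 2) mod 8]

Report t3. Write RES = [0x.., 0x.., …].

→ t0 |4a|75|7d|64|f7|e7|af|8b|
→ t1 |7d|f7|64|e7|f7|af|e7|8b|
→ t2 |7d|75|7d|e7|f7|e7|af|8b|
→ t3 |af|8b|7d|75|7d|e7|f7|e7|

RES = [0xaf, 0x8b, 0x7d, 0x75, 0x7d, 0xe7, 0xf7, 0xe7]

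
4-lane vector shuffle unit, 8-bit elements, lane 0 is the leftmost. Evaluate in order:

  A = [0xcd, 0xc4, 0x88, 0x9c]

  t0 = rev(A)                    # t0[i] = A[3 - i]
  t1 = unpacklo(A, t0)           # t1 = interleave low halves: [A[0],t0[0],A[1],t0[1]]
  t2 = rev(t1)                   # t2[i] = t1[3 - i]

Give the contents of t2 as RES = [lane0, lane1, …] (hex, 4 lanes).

RES = [0x88, 0xc4, 0x9c, 0xcd]

→ t0 |9c|88|c4|cd|
→ t1 |cd|9c|c4|88|
→ t2 |88|c4|9c|cd|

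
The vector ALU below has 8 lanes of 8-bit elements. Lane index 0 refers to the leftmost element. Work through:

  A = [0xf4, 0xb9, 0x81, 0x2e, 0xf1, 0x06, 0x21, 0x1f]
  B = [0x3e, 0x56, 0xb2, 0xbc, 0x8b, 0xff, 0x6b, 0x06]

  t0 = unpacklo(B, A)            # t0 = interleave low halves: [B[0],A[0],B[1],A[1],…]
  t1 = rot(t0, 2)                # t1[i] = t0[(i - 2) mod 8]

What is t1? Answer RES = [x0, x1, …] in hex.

t0 = [0x3e, 0xf4, 0x56, 0xb9, 0xb2, 0x81, 0xbc, 0x2e]
t1 = [0xbc, 0x2e, 0x3e, 0xf4, 0x56, 0xb9, 0xb2, 0x81]

RES = [0xbc, 0x2e, 0x3e, 0xf4, 0x56, 0xb9, 0xb2, 0x81]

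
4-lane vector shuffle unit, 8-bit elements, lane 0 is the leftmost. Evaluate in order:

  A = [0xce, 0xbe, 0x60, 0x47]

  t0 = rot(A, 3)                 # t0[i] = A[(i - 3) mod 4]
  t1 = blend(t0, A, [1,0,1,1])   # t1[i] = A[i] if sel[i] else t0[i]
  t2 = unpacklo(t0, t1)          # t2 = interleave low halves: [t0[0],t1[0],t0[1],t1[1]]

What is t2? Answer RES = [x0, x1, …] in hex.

RES = [ 0xbe  0xce  0x60  0x60 ]

→ t0 |be|60|47|ce|
→ t1 |ce|60|60|47|
→ t2 |be|ce|60|60|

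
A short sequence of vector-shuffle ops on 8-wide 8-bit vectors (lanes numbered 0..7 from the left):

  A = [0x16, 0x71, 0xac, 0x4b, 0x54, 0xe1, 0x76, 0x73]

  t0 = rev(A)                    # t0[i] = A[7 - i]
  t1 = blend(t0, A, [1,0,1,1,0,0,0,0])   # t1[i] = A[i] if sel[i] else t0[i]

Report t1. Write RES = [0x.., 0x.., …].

RES = [ 0x16  0x76  0xac  0x4b  0x4b  0xac  0x71  0x16 ]

  t0: 73 76 e1 54 4b ac 71 16
  t1: 16 76 ac 4b 4b ac 71 16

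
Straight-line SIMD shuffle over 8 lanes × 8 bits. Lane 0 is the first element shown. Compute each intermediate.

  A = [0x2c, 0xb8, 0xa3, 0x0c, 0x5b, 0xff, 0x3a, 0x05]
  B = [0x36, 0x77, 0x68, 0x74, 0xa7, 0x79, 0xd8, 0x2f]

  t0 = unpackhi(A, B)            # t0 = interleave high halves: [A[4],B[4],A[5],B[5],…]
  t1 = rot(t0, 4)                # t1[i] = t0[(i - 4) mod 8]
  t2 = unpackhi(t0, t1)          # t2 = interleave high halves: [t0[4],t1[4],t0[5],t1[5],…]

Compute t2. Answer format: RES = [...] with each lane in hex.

  t0: 5b a7 ff 79 3a d8 05 2f
  t1: 3a d8 05 2f 5b a7 ff 79
  t2: 3a 5b d8 a7 05 ff 2f 79

RES = [ 0x3a  0x5b  0xd8  0xa7  0x05  0xff  0x2f  0x79 ]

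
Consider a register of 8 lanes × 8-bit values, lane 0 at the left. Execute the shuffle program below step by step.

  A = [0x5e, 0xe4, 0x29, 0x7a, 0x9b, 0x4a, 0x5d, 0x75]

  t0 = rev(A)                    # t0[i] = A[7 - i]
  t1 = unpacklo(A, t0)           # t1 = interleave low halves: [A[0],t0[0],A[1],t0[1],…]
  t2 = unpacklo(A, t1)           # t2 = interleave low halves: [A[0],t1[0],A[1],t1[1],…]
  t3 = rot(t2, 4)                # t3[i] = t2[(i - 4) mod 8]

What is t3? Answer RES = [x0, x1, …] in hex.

RES = [ 0x29  0xe4  0x7a  0x5d  0x5e  0x5e  0xe4  0x75 ]

  t0: 75 5d 4a 9b 7a 29 e4 5e
  t1: 5e 75 e4 5d 29 4a 7a 9b
  t2: 5e 5e e4 75 29 e4 7a 5d
  t3: 29 e4 7a 5d 5e 5e e4 75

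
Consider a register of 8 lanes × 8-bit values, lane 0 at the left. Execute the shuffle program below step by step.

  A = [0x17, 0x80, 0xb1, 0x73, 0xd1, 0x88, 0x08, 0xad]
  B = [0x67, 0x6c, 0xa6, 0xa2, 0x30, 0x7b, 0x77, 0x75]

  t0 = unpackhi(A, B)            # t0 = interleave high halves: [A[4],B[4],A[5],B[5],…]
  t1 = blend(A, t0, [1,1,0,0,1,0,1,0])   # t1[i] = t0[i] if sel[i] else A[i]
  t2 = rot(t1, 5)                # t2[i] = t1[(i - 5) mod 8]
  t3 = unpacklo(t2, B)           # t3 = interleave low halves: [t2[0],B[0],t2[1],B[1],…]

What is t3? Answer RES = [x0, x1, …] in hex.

RES = [0x73, 0x67, 0x08, 0x6c, 0x88, 0xa6, 0xad, 0xa2]

  t0: d1 30 88 7b 08 77 ad 75
  t1: d1 30 b1 73 08 88 ad ad
  t2: 73 08 88 ad ad d1 30 b1
  t3: 73 67 08 6c 88 a6 ad a2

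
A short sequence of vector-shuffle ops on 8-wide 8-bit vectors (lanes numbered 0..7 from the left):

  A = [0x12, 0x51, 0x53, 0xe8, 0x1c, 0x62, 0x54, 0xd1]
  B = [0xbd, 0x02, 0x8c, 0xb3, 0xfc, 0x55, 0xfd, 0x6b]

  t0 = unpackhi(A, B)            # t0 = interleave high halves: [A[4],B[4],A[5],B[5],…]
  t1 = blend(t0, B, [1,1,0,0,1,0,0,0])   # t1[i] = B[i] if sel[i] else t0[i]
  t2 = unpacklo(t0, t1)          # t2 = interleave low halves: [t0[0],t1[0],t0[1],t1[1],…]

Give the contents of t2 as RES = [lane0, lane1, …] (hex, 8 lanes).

RES = [ 0x1c  0xbd  0xfc  0x02  0x62  0x62  0x55  0x55 ]

→ t0 |1c|fc|62|55|54|fd|d1|6b|
→ t1 |bd|02|62|55|fc|fd|d1|6b|
→ t2 |1c|bd|fc|02|62|62|55|55|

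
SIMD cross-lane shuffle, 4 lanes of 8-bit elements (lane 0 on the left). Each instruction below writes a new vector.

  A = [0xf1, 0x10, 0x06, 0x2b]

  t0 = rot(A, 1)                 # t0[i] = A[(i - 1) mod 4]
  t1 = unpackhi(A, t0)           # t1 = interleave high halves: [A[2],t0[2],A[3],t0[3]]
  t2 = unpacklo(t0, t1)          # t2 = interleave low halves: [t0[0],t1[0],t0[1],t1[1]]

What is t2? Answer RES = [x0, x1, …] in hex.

t0 = [0x2b, 0xf1, 0x10, 0x06]
t1 = [0x06, 0x10, 0x2b, 0x06]
t2 = [0x2b, 0x06, 0xf1, 0x10]

RES = [ 0x2b  0x06  0xf1  0x10 ]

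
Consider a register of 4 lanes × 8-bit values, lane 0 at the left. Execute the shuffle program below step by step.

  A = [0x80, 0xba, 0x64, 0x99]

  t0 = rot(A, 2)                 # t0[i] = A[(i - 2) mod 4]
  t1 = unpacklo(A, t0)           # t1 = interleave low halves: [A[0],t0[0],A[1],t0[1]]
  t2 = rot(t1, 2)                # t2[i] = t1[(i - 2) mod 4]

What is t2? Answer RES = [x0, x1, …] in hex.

RES = [ 0xba  0x99  0x80  0x64 ]

t0 = [0x64, 0x99, 0x80, 0xba]
t1 = [0x80, 0x64, 0xba, 0x99]
t2 = [0xba, 0x99, 0x80, 0x64]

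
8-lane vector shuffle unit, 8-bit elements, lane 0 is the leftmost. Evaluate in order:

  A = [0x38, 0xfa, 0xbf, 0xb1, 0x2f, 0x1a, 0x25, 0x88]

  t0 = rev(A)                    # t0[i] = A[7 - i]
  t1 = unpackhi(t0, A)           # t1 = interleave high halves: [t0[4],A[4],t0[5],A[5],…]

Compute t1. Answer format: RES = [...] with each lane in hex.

  t0: 88 25 1a 2f b1 bf fa 38
  t1: b1 2f bf 1a fa 25 38 88

RES = [ 0xb1  0x2f  0xbf  0x1a  0xfa  0x25  0x38  0x88 ]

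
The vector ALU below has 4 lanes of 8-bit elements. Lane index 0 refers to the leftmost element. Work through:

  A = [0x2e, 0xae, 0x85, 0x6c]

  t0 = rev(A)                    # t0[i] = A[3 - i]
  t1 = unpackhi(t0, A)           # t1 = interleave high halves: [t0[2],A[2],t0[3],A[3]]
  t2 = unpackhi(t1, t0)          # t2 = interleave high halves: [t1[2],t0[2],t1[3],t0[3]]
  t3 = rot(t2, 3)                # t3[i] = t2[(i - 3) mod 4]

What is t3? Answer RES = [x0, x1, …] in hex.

RES = [0xae, 0x6c, 0x2e, 0x2e]

→ t0 |6c|85|ae|2e|
→ t1 |ae|85|2e|6c|
→ t2 |2e|ae|6c|2e|
→ t3 |ae|6c|2e|2e|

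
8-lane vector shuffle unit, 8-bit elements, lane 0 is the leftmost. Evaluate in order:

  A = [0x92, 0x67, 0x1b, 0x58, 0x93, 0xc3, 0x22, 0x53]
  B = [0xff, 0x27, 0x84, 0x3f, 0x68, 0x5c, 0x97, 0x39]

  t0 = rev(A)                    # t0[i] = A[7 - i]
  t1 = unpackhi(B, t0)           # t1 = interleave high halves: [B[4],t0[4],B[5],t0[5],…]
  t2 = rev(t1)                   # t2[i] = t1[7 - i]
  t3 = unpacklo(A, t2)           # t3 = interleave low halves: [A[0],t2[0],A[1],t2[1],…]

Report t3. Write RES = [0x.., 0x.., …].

RES = [0x92, 0x92, 0x67, 0x39, 0x1b, 0x67, 0x58, 0x97]

  t0: 53 22 c3 93 58 1b 67 92
  t1: 68 58 5c 1b 97 67 39 92
  t2: 92 39 67 97 1b 5c 58 68
  t3: 92 92 67 39 1b 67 58 97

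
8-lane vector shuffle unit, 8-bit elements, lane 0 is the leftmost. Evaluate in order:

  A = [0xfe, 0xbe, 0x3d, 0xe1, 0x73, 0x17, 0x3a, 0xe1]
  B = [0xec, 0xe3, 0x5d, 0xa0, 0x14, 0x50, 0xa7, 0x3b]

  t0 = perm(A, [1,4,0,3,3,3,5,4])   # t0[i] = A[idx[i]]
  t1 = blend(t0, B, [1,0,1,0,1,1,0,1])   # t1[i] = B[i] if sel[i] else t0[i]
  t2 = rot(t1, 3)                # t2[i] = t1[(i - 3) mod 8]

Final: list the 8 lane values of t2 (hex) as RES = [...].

t0 = [0xbe, 0x73, 0xfe, 0xe1, 0xe1, 0xe1, 0x17, 0x73]
t1 = [0xec, 0x73, 0x5d, 0xe1, 0x14, 0x50, 0x17, 0x3b]
t2 = [0x50, 0x17, 0x3b, 0xec, 0x73, 0x5d, 0xe1, 0x14]

RES = [ 0x50  0x17  0x3b  0xec  0x73  0x5d  0xe1  0x14 ]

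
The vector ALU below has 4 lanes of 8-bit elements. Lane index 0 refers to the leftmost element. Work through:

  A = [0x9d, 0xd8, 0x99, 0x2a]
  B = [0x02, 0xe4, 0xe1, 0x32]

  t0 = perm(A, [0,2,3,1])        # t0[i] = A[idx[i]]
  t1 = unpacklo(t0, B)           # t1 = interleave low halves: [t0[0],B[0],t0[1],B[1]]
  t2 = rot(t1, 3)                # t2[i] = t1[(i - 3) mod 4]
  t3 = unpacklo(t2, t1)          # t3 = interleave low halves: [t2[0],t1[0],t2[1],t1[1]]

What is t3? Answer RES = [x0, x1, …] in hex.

  t0: 9d 99 2a d8
  t1: 9d 02 99 e4
  t2: 02 99 e4 9d
  t3: 02 9d 99 02

RES = [ 0x02  0x9d  0x99  0x02 ]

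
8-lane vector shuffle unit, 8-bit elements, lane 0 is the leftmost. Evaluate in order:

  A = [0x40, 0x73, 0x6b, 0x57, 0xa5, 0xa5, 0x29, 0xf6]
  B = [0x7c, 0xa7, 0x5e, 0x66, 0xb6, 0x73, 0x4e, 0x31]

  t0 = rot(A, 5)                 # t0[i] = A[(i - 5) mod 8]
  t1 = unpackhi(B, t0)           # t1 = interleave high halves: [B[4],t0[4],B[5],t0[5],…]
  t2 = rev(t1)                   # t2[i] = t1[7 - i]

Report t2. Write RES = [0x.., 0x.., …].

→ t0 |57|a5|a5|29|f6|40|73|6b|
→ t1 |b6|f6|73|40|4e|73|31|6b|
→ t2 |6b|31|73|4e|40|73|f6|b6|

RES = [ 0x6b  0x31  0x73  0x4e  0x40  0x73  0xf6  0xb6 ]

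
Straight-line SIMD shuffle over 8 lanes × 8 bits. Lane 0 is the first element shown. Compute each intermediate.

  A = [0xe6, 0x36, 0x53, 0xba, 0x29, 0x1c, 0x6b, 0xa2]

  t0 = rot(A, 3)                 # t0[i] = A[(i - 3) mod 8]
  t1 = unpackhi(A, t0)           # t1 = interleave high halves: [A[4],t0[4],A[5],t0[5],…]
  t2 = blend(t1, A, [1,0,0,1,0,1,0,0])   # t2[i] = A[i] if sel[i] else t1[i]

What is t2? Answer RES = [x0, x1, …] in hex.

t0 = [0x1c, 0x6b, 0xa2, 0xe6, 0x36, 0x53, 0xba, 0x29]
t1 = [0x29, 0x36, 0x1c, 0x53, 0x6b, 0xba, 0xa2, 0x29]
t2 = [0xe6, 0x36, 0x1c, 0xba, 0x6b, 0x1c, 0xa2, 0x29]

RES = [ 0xe6  0x36  0x1c  0xba  0x6b  0x1c  0xa2  0x29 ]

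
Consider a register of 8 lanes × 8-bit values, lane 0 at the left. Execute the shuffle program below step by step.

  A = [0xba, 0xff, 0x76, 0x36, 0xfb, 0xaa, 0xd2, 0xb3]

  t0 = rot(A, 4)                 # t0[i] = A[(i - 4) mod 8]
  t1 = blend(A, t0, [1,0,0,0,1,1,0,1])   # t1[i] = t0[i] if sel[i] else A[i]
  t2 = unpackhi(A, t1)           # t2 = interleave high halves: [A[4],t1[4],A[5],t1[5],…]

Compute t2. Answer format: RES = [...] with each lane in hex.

RES = [ 0xfb  0xba  0xaa  0xff  0xd2  0xd2  0xb3  0x36 ]

  t0: fb aa d2 b3 ba ff 76 36
  t1: fb ff 76 36 ba ff d2 36
  t2: fb ba aa ff d2 d2 b3 36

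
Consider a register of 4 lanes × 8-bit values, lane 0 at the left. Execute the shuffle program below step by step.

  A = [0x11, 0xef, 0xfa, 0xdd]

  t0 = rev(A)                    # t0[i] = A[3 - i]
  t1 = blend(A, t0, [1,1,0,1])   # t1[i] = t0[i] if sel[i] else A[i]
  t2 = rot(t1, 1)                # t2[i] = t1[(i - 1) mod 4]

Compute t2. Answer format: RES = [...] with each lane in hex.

RES = [0x11, 0xdd, 0xfa, 0xfa]

t0 = [0xdd, 0xfa, 0xef, 0x11]
t1 = [0xdd, 0xfa, 0xfa, 0x11]
t2 = [0x11, 0xdd, 0xfa, 0xfa]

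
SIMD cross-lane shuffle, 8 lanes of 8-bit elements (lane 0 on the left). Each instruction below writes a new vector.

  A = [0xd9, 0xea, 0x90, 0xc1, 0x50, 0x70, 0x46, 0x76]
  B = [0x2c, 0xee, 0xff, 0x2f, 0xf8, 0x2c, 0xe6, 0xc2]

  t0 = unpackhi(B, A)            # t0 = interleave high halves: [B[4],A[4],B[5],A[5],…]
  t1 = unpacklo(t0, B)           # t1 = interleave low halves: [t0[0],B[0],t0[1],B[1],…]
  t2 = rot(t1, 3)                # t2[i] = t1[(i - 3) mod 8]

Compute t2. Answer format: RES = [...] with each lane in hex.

t0 = [0xf8, 0x50, 0x2c, 0x70, 0xe6, 0x46, 0xc2, 0x76]
t1 = [0xf8, 0x2c, 0x50, 0xee, 0x2c, 0xff, 0x70, 0x2f]
t2 = [0xff, 0x70, 0x2f, 0xf8, 0x2c, 0x50, 0xee, 0x2c]

RES = [0xff, 0x70, 0x2f, 0xf8, 0x2c, 0x50, 0xee, 0x2c]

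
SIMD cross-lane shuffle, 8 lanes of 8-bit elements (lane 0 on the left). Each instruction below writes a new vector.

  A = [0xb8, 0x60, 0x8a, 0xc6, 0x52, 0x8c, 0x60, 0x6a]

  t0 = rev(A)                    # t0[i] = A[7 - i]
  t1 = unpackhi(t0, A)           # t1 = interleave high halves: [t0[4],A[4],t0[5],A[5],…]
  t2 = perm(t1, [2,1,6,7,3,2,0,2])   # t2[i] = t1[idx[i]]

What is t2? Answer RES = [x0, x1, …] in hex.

RES = [ 0x8a  0x52  0xb8  0x6a  0x8c  0x8a  0xc6  0x8a ]

t0 = [0x6a, 0x60, 0x8c, 0x52, 0xc6, 0x8a, 0x60, 0xb8]
t1 = [0xc6, 0x52, 0x8a, 0x8c, 0x60, 0x60, 0xb8, 0x6a]
t2 = [0x8a, 0x52, 0xb8, 0x6a, 0x8c, 0x8a, 0xc6, 0x8a]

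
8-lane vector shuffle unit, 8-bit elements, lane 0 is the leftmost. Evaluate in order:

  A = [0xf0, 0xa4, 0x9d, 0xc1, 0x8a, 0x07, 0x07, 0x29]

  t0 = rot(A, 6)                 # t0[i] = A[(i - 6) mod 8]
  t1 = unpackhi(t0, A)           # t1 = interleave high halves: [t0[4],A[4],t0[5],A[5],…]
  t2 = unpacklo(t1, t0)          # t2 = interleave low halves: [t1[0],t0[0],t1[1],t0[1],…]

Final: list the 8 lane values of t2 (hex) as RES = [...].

  t0: 9d c1 8a 07 07 29 f0 a4
  t1: 07 8a 29 07 f0 07 a4 29
  t2: 07 9d 8a c1 29 8a 07 07

RES = [0x07, 0x9d, 0x8a, 0xc1, 0x29, 0x8a, 0x07, 0x07]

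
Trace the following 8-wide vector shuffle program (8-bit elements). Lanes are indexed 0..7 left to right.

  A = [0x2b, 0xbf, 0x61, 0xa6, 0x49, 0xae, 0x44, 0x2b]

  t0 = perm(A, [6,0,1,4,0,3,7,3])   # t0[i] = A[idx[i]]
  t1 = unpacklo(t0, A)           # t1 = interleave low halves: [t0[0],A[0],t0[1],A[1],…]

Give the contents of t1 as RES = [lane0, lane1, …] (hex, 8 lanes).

RES = [ 0x44  0x2b  0x2b  0xbf  0xbf  0x61  0x49  0xa6 ]

  t0: 44 2b bf 49 2b a6 2b a6
  t1: 44 2b 2b bf bf 61 49 a6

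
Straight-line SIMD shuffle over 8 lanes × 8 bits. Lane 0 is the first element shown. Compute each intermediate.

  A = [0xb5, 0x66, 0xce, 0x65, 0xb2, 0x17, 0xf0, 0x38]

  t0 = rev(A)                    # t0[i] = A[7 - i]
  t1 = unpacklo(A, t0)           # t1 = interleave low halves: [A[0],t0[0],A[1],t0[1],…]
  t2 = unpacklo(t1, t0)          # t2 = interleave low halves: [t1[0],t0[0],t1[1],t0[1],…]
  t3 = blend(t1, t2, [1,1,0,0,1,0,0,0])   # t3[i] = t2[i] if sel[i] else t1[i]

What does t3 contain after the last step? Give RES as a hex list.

RES = [ 0xb5  0x38  0x66  0xf0  0x66  0x17  0x65  0xb2 ]

→ t0 |38|f0|17|b2|65|ce|66|b5|
→ t1 |b5|38|66|f0|ce|17|65|b2|
→ t2 |b5|38|38|f0|66|17|f0|b2|
→ t3 |b5|38|66|f0|66|17|65|b2|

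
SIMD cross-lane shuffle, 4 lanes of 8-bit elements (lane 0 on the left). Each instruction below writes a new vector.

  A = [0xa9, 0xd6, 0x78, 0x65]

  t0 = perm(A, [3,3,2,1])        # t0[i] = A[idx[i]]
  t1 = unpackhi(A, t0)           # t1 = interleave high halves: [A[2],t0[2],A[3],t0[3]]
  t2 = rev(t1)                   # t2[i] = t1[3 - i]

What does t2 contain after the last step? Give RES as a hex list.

t0 = [0x65, 0x65, 0x78, 0xd6]
t1 = [0x78, 0x78, 0x65, 0xd6]
t2 = [0xd6, 0x65, 0x78, 0x78]

RES = [0xd6, 0x65, 0x78, 0x78]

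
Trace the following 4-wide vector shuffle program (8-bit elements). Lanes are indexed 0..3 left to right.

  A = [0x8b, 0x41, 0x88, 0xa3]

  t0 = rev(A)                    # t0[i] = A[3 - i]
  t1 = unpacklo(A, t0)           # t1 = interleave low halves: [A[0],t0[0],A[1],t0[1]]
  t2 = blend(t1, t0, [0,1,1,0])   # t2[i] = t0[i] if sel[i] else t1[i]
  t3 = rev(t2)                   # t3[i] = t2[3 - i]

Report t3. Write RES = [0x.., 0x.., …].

RES = [ 0x88  0x41  0x88  0x8b ]

t0 = [0xa3, 0x88, 0x41, 0x8b]
t1 = [0x8b, 0xa3, 0x41, 0x88]
t2 = [0x8b, 0x88, 0x41, 0x88]
t3 = [0x88, 0x41, 0x88, 0x8b]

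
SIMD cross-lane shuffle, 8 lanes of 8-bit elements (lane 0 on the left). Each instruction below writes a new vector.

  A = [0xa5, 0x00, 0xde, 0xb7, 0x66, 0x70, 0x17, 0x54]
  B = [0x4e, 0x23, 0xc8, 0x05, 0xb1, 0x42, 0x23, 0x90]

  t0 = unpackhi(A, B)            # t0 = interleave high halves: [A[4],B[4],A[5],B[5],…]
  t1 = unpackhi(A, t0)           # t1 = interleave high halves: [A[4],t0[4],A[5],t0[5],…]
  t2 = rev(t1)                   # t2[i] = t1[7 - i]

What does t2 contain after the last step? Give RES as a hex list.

t0 = [0x66, 0xb1, 0x70, 0x42, 0x17, 0x23, 0x54, 0x90]
t1 = [0x66, 0x17, 0x70, 0x23, 0x17, 0x54, 0x54, 0x90]
t2 = [0x90, 0x54, 0x54, 0x17, 0x23, 0x70, 0x17, 0x66]

RES = [0x90, 0x54, 0x54, 0x17, 0x23, 0x70, 0x17, 0x66]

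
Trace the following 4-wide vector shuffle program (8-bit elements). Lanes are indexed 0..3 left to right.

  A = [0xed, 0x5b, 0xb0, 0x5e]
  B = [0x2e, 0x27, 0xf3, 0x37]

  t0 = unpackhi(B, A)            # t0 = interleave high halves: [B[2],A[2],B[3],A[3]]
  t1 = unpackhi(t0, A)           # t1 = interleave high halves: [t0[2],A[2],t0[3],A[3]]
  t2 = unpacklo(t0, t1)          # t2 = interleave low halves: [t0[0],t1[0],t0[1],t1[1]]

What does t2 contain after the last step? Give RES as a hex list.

  t0: f3 b0 37 5e
  t1: 37 b0 5e 5e
  t2: f3 37 b0 b0

RES = [ 0xf3  0x37  0xb0  0xb0 ]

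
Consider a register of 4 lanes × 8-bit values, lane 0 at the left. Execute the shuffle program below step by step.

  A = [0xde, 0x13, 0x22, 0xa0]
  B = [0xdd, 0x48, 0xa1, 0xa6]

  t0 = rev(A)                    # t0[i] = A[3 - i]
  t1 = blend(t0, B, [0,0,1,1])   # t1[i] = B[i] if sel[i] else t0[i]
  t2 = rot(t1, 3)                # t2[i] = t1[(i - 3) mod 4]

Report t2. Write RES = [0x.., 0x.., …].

t0 = [0xa0, 0x22, 0x13, 0xde]
t1 = [0xa0, 0x22, 0xa1, 0xa6]
t2 = [0x22, 0xa1, 0xa6, 0xa0]

RES = [ 0x22  0xa1  0xa6  0xa0 ]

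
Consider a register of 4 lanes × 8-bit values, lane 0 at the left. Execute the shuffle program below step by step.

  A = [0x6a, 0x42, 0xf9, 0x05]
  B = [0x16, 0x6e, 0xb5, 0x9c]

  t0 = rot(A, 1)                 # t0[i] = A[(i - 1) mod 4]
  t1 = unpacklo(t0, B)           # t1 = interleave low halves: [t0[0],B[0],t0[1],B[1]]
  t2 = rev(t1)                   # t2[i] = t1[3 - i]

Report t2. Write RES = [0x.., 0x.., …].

→ t0 |05|6a|42|f9|
→ t1 |05|16|6a|6e|
→ t2 |6e|6a|16|05|

RES = [ 0x6e  0x6a  0x16  0x05 ]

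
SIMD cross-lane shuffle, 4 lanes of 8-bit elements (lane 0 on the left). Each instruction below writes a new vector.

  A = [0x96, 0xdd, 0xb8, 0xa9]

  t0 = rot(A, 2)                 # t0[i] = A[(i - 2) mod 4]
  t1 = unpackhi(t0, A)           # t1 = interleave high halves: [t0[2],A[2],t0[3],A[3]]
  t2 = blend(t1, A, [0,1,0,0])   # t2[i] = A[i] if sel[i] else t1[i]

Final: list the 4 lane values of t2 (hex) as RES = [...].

t0 = [0xb8, 0xa9, 0x96, 0xdd]
t1 = [0x96, 0xb8, 0xdd, 0xa9]
t2 = [0x96, 0xdd, 0xdd, 0xa9]

RES = [ 0x96  0xdd  0xdd  0xa9 ]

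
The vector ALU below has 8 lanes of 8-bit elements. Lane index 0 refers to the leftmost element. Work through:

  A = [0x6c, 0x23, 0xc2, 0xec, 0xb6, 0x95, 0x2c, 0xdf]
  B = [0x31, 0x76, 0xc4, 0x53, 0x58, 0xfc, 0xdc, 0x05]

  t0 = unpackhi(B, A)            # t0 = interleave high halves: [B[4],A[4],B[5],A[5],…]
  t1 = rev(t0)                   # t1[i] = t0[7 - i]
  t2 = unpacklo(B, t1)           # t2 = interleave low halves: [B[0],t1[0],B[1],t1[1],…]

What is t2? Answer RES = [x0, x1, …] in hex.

→ t0 |58|b6|fc|95|dc|2c|05|df|
→ t1 |df|05|2c|dc|95|fc|b6|58|
→ t2 |31|df|76|05|c4|2c|53|dc|

RES = [0x31, 0xdf, 0x76, 0x05, 0xc4, 0x2c, 0x53, 0xdc]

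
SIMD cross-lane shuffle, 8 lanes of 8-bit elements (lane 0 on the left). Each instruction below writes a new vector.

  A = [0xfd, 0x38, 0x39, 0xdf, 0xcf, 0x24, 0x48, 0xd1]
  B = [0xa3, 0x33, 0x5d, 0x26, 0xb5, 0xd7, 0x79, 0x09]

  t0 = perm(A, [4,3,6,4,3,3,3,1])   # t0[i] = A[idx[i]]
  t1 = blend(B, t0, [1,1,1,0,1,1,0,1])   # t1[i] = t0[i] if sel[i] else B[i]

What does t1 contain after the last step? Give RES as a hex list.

t0 = [0xcf, 0xdf, 0x48, 0xcf, 0xdf, 0xdf, 0xdf, 0x38]
t1 = [0xcf, 0xdf, 0x48, 0x26, 0xdf, 0xdf, 0x79, 0x38]

RES = [ 0xcf  0xdf  0x48  0x26  0xdf  0xdf  0x79  0x38 ]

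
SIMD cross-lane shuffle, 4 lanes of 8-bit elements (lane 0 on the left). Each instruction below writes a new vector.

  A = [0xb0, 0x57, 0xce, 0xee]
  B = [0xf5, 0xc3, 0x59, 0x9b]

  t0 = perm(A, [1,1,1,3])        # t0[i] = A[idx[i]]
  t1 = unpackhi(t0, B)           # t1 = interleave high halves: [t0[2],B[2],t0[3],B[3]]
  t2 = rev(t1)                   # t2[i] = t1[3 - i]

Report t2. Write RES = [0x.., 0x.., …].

RES = [0x9b, 0xee, 0x59, 0x57]

t0 = [0x57, 0x57, 0x57, 0xee]
t1 = [0x57, 0x59, 0xee, 0x9b]
t2 = [0x9b, 0xee, 0x59, 0x57]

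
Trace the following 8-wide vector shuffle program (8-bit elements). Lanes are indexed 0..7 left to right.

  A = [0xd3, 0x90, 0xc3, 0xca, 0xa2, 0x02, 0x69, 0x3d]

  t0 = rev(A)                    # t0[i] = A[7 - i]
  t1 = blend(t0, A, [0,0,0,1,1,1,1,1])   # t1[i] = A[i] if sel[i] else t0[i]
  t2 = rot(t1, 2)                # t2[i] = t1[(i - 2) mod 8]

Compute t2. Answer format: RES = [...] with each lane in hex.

  t0: 3d 69 02 a2 ca c3 90 d3
  t1: 3d 69 02 ca a2 02 69 3d
  t2: 69 3d 3d 69 02 ca a2 02

RES = [0x69, 0x3d, 0x3d, 0x69, 0x02, 0xca, 0xa2, 0x02]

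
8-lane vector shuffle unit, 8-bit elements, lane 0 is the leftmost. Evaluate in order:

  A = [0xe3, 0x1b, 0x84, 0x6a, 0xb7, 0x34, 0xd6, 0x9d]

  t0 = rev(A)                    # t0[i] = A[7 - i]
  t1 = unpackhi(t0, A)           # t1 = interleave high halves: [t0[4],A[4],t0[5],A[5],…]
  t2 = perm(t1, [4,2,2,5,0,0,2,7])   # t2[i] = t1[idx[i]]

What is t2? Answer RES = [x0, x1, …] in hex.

RES = [ 0x1b  0x84  0x84  0xd6  0x6a  0x6a  0x84  0x9d ]

t0 = [0x9d, 0xd6, 0x34, 0xb7, 0x6a, 0x84, 0x1b, 0xe3]
t1 = [0x6a, 0xb7, 0x84, 0x34, 0x1b, 0xd6, 0xe3, 0x9d]
t2 = [0x1b, 0x84, 0x84, 0xd6, 0x6a, 0x6a, 0x84, 0x9d]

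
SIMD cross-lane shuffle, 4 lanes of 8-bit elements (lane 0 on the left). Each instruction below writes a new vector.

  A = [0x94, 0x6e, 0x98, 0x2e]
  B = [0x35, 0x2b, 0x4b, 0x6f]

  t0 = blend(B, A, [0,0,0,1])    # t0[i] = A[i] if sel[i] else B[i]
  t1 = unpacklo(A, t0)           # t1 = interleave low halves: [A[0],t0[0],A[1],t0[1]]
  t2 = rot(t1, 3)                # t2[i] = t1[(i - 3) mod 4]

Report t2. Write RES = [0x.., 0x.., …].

RES = [ 0x35  0x6e  0x2b  0x94 ]

t0 = [0x35, 0x2b, 0x4b, 0x2e]
t1 = [0x94, 0x35, 0x6e, 0x2b]
t2 = [0x35, 0x6e, 0x2b, 0x94]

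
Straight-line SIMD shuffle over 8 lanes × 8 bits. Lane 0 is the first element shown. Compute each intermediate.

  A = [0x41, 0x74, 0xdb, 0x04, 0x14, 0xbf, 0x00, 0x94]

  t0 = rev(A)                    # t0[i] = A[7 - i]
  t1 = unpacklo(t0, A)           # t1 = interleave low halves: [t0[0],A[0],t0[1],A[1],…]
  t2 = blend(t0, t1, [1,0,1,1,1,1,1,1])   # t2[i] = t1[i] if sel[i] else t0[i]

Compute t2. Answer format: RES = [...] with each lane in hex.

t0 = [0x94, 0x00, 0xbf, 0x14, 0x04, 0xdb, 0x74, 0x41]
t1 = [0x94, 0x41, 0x00, 0x74, 0xbf, 0xdb, 0x14, 0x04]
t2 = [0x94, 0x00, 0x00, 0x74, 0xbf, 0xdb, 0x14, 0x04]

RES = [ 0x94  0x00  0x00  0x74  0xbf  0xdb  0x14  0x04 ]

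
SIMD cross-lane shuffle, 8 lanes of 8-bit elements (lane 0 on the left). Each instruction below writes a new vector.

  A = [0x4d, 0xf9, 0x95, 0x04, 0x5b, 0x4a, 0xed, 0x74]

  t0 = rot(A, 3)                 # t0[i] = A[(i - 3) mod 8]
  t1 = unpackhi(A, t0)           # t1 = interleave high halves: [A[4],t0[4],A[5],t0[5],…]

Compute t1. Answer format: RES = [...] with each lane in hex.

RES = [ 0x5b  0xf9  0x4a  0x95  0xed  0x04  0x74  0x5b ]

t0 = [0x4a, 0xed, 0x74, 0x4d, 0xf9, 0x95, 0x04, 0x5b]
t1 = [0x5b, 0xf9, 0x4a, 0x95, 0xed, 0x04, 0x74, 0x5b]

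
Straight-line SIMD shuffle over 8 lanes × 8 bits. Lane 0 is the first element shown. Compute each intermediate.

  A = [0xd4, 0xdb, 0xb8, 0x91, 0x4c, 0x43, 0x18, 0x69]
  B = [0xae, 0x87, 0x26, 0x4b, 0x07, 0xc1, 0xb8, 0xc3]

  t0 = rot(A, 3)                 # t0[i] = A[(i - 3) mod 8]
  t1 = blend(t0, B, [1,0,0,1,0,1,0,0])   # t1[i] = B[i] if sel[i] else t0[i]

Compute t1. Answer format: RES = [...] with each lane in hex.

RES = [ 0xae  0x18  0x69  0x4b  0xdb  0xc1  0x91  0x4c ]

  t0: 43 18 69 d4 db b8 91 4c
  t1: ae 18 69 4b db c1 91 4c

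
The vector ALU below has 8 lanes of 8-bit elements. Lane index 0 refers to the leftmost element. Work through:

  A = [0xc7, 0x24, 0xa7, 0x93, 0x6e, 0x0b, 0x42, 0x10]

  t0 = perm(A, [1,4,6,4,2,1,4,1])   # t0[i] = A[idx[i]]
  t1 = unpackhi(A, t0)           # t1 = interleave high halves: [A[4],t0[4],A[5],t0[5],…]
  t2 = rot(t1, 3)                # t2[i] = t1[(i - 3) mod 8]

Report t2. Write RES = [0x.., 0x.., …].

RES = [ 0x6e  0x10  0x24  0x6e  0xa7  0x0b  0x24  0x42 ]

  t0: 24 6e 42 6e a7 24 6e 24
  t1: 6e a7 0b 24 42 6e 10 24
  t2: 6e 10 24 6e a7 0b 24 42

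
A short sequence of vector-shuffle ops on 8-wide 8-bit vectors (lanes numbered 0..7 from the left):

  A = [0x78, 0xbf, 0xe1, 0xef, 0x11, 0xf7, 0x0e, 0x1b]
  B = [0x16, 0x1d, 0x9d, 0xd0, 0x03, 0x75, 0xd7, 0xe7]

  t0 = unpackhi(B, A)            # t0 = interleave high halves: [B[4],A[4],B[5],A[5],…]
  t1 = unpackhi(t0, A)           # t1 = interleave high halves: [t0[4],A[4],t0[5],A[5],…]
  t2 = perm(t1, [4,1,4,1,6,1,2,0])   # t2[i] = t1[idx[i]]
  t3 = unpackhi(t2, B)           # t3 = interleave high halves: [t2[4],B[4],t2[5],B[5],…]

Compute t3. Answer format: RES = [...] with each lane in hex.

→ t0 |03|11|75|f7|d7|0e|e7|1b|
→ t1 |d7|11|0e|f7|e7|0e|1b|1b|
→ t2 |e7|11|e7|11|1b|11|0e|d7|
→ t3 |1b|03|11|75|0e|d7|d7|e7|

RES = [ 0x1b  0x03  0x11  0x75  0x0e  0xd7  0xd7  0xe7 ]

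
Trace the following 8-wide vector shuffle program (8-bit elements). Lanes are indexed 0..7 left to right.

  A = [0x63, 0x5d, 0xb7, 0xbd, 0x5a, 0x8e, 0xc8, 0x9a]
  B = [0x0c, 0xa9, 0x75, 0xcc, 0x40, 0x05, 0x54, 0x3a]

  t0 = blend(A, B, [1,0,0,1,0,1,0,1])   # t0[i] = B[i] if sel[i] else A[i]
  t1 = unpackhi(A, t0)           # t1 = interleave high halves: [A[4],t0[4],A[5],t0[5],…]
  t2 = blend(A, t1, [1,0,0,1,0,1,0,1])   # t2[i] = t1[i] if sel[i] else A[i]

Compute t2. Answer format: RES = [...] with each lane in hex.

t0 = [0x0c, 0x5d, 0xb7, 0xcc, 0x5a, 0x05, 0xc8, 0x3a]
t1 = [0x5a, 0x5a, 0x8e, 0x05, 0xc8, 0xc8, 0x9a, 0x3a]
t2 = [0x5a, 0x5d, 0xb7, 0x05, 0x5a, 0xc8, 0xc8, 0x3a]

RES = [0x5a, 0x5d, 0xb7, 0x05, 0x5a, 0xc8, 0xc8, 0x3a]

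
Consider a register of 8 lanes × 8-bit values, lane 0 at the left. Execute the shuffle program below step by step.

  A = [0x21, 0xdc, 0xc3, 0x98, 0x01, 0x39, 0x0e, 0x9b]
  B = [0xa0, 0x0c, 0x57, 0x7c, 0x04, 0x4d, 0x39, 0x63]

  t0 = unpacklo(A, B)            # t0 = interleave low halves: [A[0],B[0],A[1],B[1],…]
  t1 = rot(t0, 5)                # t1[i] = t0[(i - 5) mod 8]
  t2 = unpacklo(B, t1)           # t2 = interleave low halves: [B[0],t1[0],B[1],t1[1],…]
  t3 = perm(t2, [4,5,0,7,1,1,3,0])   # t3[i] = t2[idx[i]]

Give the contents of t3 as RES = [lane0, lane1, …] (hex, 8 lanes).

RES = [0x57, 0x57, 0xa0, 0x98, 0x0c, 0x0c, 0xc3, 0xa0]

→ t0 |21|a0|dc|0c|c3|57|98|7c|
→ t1 |0c|c3|57|98|7c|21|a0|dc|
→ t2 |a0|0c|0c|c3|57|57|7c|98|
→ t3 |57|57|a0|98|0c|0c|c3|a0|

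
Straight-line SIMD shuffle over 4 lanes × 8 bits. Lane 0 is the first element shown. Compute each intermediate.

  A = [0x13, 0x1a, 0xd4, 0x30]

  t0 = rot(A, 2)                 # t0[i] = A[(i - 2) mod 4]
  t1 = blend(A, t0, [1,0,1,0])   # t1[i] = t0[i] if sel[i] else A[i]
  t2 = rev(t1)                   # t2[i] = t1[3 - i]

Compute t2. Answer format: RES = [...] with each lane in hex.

RES = [0x30, 0x13, 0x1a, 0xd4]

→ t0 |d4|30|13|1a|
→ t1 |d4|1a|13|30|
→ t2 |30|13|1a|d4|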